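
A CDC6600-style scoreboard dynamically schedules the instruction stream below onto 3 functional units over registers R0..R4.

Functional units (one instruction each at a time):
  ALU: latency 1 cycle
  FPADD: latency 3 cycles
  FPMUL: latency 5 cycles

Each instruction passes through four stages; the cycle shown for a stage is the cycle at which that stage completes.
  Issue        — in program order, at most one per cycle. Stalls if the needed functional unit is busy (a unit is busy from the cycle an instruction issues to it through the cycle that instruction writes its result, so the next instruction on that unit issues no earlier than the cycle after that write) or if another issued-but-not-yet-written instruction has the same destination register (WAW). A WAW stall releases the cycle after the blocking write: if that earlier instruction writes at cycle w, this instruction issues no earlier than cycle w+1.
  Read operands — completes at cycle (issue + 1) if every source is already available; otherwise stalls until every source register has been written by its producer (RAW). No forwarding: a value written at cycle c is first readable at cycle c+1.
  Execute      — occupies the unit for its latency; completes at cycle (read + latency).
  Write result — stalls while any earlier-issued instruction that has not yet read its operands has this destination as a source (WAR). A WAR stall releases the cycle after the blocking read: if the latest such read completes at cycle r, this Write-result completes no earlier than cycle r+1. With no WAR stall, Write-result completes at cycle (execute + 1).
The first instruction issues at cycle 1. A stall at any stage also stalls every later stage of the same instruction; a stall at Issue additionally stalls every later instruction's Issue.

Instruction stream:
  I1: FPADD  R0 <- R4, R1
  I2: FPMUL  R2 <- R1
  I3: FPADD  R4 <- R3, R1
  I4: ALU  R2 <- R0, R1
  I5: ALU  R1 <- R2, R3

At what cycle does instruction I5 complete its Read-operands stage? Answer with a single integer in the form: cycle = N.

I1 -> (1, 2, 5, 6)
I2 -> (2, 3, 8, 9)
I3 -> (7, 8, 11, 12)  // struct: FPADD busy until I1 writes@6
I4 -> (10, 11, 12, 13)  // WAW R2: wait I2 write@9
I5 -> (14, 15, 16, 17)  // struct: ALU busy until I4 writes@13

cycle = 15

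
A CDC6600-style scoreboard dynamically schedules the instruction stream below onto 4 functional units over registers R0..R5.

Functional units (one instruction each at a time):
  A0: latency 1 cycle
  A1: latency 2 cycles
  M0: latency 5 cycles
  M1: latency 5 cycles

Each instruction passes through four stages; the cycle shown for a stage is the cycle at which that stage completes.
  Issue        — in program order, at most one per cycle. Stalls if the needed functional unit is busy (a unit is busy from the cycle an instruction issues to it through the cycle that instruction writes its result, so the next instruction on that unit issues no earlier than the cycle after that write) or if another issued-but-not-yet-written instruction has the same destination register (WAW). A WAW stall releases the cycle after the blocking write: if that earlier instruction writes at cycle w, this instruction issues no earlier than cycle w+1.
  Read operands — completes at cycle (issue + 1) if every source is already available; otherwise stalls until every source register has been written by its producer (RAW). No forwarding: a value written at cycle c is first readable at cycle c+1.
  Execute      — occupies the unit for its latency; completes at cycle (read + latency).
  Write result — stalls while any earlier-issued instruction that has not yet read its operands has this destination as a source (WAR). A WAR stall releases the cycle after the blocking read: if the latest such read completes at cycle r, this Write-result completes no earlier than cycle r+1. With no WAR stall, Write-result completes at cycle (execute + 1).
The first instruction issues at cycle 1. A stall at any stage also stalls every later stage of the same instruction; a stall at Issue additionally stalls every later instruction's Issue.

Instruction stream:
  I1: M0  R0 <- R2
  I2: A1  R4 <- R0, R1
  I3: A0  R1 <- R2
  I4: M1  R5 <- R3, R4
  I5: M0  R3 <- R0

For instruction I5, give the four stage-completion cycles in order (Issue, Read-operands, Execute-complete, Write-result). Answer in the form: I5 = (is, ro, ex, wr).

cycle 1: I1 issues→M0
cycle 2: I1 reads, I2 issues→A1
cycle 3: I3 issues→A0
cycle 4: I3 reads, I4 issues→M1
cycle 5: I3 exec-done
cycle 7: I1 exec-done
cycle 8: I1 writes R0
cycle 9: I2 reads, I5 issues→M0
cycle 10: I3 writes R1, I5 reads
cycle 11: I2 exec-done
cycle 12: I2 writes R4
cycle 13: I4 reads
cycle 15: I5 exec-done
cycle 16: I5 writes R3
cycle 18: I4 exec-done
cycle 19: I4 writes R5

I5 = (9, 10, 15, 16)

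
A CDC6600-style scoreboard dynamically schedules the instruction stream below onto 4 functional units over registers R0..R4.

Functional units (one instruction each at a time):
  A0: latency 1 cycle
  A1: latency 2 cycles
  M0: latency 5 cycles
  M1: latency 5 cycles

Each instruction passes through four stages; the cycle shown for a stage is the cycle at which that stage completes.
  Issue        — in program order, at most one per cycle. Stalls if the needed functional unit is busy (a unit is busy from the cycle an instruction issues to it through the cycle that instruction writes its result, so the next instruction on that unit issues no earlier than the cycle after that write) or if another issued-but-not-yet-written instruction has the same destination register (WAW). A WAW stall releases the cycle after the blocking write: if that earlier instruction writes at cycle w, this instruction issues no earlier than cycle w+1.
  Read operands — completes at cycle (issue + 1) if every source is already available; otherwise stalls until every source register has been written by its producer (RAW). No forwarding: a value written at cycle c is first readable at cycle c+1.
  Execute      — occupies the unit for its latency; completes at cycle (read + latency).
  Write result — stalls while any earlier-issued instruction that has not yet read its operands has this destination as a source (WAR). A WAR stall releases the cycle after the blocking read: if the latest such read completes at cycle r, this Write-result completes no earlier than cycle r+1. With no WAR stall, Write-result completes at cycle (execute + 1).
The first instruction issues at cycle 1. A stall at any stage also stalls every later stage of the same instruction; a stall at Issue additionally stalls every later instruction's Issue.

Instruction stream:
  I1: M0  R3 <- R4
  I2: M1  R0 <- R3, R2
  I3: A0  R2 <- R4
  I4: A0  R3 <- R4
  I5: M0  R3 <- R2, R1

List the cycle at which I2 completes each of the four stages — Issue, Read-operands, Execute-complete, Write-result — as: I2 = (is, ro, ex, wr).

c1: I1 issues→M0
c2: I1 reads · I2 issues→M1
c3: I3 issues→A0
c4: I3 reads
c5: I3 exec-done
c7: I1 exec-done
c8: I1 writes R3
c9: I2 reads
c10: I3 writes R2
c11: I4 issues→A0
c12: I4 reads
c13: I4 exec-done
c14: I2 exec-done · I4 writes R3
c15: I2 writes R0 · I5 issues→M0
c16: I5 reads
c21: I5 exec-done
c22: I5 writes R3

I2 = (2, 9, 14, 15)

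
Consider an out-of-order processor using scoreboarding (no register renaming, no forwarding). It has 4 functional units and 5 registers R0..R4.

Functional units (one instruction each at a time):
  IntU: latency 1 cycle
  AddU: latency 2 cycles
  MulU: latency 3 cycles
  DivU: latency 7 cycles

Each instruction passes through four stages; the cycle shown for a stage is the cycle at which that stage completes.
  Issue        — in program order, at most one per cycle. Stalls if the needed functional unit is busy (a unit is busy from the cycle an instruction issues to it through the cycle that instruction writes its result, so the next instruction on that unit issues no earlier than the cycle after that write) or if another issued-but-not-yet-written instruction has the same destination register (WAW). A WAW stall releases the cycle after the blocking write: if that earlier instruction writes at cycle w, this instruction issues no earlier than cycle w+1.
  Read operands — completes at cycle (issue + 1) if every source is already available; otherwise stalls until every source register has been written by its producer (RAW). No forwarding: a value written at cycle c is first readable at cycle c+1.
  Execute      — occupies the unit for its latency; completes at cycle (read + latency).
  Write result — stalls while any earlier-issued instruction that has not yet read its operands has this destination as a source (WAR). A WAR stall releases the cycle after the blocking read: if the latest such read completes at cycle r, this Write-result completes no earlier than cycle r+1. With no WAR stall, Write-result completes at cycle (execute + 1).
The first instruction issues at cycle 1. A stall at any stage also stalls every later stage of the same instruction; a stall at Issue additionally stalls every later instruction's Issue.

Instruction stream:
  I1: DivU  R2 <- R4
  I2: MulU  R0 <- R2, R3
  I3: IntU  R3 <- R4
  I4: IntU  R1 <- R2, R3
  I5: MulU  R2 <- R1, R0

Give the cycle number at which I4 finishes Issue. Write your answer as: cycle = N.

cycle = 13

I1: IS=1 RO=2 EX=9 WR=10
I2: IS=2 RO=11 EX=14 WR=15  [RAW R2: wait I1 write@10]
I3: IS=3 RO=4 EX=5 WR=12  [WAR R3: wait I2 read@11]
I4: IS=13 RO=14 EX=15 WR=16  [struct: IntU busy until I3 writes@12]
I5: IS=16 RO=17 EX=20 WR=21  [struct: MulU busy until I2 writes@15]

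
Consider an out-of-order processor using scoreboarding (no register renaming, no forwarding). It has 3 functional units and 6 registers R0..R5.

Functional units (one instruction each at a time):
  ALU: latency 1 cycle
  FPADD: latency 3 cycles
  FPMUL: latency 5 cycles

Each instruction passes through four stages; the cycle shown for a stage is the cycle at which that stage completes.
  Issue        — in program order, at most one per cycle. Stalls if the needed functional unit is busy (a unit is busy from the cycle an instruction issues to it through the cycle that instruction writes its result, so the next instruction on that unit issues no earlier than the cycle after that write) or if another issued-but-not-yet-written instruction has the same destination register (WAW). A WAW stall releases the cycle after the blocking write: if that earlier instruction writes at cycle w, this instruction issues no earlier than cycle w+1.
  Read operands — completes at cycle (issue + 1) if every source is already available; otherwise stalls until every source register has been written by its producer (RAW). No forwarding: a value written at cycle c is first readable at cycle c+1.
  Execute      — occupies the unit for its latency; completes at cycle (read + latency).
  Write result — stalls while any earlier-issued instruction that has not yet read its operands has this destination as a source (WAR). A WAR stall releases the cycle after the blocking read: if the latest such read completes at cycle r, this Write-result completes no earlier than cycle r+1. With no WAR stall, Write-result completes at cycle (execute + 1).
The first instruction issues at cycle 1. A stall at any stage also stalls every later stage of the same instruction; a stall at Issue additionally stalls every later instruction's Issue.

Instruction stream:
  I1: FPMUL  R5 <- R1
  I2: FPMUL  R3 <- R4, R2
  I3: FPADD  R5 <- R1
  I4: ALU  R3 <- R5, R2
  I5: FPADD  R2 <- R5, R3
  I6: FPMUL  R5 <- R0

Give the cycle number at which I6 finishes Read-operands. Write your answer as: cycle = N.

cycle = 20

  I1 | 1 | 2 | 7 | 8
  I2 | 9 | 10 | 15 | 16   struct: FPMUL busy until I1 writes@8
  I3 | 10 | 11 | 14 | 15
  I4 | 17 | 18 | 19 | 20   WAW R3: wait I2 write@16
  I5 | 18 | 21 | 24 | 25   RAW R3: wait I4 write@20
  I6 | 19 | 20 | 25 | 26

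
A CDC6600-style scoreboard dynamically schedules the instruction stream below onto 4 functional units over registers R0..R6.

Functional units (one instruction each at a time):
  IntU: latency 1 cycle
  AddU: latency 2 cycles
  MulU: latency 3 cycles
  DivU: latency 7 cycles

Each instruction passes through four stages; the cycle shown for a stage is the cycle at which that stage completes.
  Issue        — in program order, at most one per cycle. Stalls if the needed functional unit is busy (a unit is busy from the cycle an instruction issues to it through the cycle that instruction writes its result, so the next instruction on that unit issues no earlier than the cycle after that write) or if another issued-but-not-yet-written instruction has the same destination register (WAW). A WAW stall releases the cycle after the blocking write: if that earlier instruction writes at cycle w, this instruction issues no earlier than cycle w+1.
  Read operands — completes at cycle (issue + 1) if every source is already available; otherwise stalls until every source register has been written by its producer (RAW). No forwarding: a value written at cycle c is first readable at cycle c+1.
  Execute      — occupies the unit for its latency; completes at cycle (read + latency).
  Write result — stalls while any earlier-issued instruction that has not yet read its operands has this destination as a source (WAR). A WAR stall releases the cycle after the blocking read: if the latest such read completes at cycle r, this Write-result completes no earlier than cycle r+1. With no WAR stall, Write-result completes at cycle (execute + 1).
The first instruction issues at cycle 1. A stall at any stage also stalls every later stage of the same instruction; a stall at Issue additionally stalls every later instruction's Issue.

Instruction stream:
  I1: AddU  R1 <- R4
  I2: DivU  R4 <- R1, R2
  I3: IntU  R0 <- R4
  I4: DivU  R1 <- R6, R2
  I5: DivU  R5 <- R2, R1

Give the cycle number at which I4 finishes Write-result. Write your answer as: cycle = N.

[I1] 1/2/4/5
[I2] 2/6/13/14  (RAW R1: wait I1 write@5)
[I3] 3/15/16/17  (RAW R4: wait I2 write@14)
[I4] 15/16/23/24  (struct: DivU busy until I2 writes@14)
[I5] 25/26/33/34  (struct: DivU busy until I4 writes@24)

cycle = 24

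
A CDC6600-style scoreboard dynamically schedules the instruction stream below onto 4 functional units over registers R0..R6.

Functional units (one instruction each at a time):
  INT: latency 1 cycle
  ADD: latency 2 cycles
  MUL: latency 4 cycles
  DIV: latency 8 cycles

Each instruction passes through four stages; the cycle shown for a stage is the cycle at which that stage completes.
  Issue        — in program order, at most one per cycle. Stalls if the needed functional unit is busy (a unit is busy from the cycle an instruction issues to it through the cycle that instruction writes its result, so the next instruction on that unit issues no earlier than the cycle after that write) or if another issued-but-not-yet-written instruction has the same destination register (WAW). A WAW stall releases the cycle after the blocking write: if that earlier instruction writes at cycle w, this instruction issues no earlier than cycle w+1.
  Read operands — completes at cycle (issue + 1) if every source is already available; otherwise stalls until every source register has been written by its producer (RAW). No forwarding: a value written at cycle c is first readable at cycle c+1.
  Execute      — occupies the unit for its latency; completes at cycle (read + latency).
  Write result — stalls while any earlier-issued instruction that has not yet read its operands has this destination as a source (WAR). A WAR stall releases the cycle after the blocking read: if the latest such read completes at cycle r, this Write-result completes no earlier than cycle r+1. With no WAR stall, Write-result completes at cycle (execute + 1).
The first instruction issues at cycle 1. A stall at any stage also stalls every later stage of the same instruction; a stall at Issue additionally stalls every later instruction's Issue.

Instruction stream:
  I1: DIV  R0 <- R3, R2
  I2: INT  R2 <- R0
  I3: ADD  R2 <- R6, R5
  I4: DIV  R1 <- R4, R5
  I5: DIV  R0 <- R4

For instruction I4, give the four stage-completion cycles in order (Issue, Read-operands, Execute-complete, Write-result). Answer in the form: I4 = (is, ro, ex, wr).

  I1 | 1 | 2 | 10 | 11
  I2 | 2 | 12 | 13 | 14   RAW R0: wait I1 write@11
  I3 | 15 | 16 | 18 | 19   WAW R2: wait I2 write@14
  I4 | 16 | 17 | 25 | 26
  I5 | 27 | 28 | 36 | 37   struct: DIV busy until I4 writes@26

I4 = (16, 17, 25, 26)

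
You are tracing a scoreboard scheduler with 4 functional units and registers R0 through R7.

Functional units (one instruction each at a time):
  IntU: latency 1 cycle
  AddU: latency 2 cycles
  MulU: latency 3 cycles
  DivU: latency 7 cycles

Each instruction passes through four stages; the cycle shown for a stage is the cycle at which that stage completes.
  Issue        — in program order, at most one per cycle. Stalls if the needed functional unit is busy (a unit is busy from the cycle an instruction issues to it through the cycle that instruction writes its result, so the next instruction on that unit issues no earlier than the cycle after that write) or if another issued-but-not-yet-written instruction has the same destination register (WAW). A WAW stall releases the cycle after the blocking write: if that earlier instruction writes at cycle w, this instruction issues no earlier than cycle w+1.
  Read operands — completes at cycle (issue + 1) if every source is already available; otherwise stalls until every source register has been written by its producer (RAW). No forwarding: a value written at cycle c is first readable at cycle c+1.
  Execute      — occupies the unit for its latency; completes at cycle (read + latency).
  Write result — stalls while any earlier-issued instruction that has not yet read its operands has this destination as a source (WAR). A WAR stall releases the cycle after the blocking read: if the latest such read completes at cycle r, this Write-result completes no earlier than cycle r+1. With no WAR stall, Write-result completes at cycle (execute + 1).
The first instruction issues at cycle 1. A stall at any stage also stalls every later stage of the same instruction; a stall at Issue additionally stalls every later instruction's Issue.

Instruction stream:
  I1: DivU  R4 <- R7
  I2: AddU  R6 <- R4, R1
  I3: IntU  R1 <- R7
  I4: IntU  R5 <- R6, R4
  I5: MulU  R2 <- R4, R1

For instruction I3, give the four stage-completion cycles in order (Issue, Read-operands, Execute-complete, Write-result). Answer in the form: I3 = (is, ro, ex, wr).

I3 = (3, 4, 5, 12)

[1] I1 dispatched to DivU
[2] I1 operands ready, I2 dispatched to AddU
[3] I3 dispatched to IntU
[4] I3 operands ready
[5] I3 complete
[9] I1 complete
[10] R4←I1
[11] I2 operands ready
[12] R1←I3
[13] I2 complete, I4 dispatched to IntU
[14] R6←I2, I5 dispatched to MulU
[15] I4 operands ready, I5 operands ready
[16] I4 complete
[17] R5←I4
[18] I5 complete
[19] R2←I5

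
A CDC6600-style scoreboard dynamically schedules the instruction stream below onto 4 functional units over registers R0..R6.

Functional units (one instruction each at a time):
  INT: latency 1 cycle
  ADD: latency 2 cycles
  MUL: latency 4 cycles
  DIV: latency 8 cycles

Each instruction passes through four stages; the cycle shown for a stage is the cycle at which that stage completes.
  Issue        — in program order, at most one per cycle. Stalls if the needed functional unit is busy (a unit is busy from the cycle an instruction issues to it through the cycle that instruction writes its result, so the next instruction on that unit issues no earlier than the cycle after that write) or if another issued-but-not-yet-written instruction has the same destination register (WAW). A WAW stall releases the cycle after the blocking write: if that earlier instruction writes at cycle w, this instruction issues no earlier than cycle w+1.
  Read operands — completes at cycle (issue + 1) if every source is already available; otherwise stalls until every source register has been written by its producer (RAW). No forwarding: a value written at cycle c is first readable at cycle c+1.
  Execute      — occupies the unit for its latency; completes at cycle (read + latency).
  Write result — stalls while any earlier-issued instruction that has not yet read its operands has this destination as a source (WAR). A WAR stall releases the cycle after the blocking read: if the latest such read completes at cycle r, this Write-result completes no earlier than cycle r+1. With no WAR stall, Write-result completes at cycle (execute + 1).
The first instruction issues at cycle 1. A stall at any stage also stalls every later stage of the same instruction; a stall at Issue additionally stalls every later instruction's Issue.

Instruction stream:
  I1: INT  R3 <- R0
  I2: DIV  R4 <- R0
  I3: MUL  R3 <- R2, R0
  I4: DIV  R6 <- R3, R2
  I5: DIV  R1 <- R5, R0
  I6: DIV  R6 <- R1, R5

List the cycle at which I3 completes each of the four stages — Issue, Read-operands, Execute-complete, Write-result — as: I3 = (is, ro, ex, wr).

I3 = (5, 6, 10, 11)

[1] I1 dispatched to INT
[2] I1 operands ready | I2 dispatched to DIV
[3] I1 complete | I2 operands ready
[4] R3←I1
[5] I3 dispatched to MUL
[6] I3 operands ready
[10] I3 complete
[11] I2 complete | R3←I3
[12] R4←I2
[13] I4 dispatched to DIV
[14] I4 operands ready
[22] I4 complete
[23] R6←I4
[24] I5 dispatched to DIV
[25] I5 operands ready
[33] I5 complete
[34] R1←I5
[35] I6 dispatched to DIV
[36] I6 operands ready
[44] I6 complete
[45] R6←I6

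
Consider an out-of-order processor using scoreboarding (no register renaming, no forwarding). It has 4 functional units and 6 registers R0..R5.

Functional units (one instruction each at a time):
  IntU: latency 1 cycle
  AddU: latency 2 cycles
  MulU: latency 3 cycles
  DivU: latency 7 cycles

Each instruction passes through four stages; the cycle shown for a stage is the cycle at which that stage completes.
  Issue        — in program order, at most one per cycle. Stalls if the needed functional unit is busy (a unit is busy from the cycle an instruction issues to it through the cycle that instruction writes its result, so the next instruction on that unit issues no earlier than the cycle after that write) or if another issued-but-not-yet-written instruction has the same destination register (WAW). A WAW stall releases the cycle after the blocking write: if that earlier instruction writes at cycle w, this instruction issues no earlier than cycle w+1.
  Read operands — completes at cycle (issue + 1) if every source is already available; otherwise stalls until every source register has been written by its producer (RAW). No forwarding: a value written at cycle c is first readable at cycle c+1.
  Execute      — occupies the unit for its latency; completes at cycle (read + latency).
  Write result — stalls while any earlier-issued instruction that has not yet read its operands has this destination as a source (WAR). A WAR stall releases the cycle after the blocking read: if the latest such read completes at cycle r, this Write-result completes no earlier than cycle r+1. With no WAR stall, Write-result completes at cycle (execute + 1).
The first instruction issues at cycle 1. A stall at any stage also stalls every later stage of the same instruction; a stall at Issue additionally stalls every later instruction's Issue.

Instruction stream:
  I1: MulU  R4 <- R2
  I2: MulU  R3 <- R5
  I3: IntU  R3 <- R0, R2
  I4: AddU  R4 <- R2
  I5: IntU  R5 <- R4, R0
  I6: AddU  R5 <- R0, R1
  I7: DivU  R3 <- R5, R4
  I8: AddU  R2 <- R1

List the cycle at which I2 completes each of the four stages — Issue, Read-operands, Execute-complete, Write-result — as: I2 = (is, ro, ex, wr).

I2 = (7, 8, 11, 12)

c1: issue I1 (MulU)
c2: I1 read-ops
c5: I1 finished on MulU
c6: I1→R4
c7: issue I2 (MulU)
c8: I2 read-ops
c11: I2 finished on MulU
c12: I2→R3
c13: issue I3 (IntU)
c14: I3 read-ops, issue I4 (AddU)
c15: I3 finished on IntU, I4 read-ops
c16: I3→R3
c17: I4 finished on AddU, issue I5 (IntU)
c18: I4→R4
c19: I5 read-ops
c20: I5 finished on IntU
c21: I5→R5
c22: issue I6 (AddU)
c23: I6 read-ops, issue I7 (DivU)
c25: I6 finished on AddU
c26: I6→R5
c27: I7 read-ops, issue I8 (AddU)
c28: I8 read-ops
c30: I8 finished on AddU
c31: I8→R2
c34: I7 finished on DivU
c35: I7→R3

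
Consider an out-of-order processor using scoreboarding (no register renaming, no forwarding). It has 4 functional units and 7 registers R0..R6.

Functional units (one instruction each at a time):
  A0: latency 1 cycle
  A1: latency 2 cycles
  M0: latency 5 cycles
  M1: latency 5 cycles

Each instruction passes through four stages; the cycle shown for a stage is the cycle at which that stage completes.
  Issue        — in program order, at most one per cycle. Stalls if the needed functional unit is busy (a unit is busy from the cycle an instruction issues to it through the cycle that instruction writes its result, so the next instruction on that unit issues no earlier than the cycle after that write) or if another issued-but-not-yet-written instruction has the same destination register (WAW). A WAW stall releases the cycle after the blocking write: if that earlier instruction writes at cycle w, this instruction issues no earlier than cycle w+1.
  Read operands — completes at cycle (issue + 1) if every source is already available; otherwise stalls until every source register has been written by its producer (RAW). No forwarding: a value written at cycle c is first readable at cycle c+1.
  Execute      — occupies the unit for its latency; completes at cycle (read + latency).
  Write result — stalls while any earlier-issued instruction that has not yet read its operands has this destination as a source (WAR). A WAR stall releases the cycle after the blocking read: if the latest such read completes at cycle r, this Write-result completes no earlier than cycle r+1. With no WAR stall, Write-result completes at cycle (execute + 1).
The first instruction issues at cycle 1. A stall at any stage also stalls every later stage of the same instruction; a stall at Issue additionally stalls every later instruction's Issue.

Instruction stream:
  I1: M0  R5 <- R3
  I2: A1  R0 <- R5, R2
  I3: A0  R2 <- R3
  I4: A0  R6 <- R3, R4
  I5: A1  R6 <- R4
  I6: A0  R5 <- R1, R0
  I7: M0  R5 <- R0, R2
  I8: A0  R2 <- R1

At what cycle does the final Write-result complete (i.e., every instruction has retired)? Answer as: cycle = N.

  I1 | 1 | 2 | 7 | 8
  I2 | 2 | 9 | 11 | 12   RAW R5: wait I1 write@8
  I3 | 3 | 4 | 5 | 10   WAR R2: wait I2 read@9
  I4 | 11 | 12 | 13 | 14   struct: A0 busy until I3 writes@10
  I5 | 15 | 16 | 18 | 19   WAW R6: wait I4 write@14
  I6 | 16 | 17 | 18 | 19
  I7 | 20 | 21 | 26 | 27   WAW R5: wait I6 write@19
  I8 | 21 | 22 | 23 | 24

cycle = 27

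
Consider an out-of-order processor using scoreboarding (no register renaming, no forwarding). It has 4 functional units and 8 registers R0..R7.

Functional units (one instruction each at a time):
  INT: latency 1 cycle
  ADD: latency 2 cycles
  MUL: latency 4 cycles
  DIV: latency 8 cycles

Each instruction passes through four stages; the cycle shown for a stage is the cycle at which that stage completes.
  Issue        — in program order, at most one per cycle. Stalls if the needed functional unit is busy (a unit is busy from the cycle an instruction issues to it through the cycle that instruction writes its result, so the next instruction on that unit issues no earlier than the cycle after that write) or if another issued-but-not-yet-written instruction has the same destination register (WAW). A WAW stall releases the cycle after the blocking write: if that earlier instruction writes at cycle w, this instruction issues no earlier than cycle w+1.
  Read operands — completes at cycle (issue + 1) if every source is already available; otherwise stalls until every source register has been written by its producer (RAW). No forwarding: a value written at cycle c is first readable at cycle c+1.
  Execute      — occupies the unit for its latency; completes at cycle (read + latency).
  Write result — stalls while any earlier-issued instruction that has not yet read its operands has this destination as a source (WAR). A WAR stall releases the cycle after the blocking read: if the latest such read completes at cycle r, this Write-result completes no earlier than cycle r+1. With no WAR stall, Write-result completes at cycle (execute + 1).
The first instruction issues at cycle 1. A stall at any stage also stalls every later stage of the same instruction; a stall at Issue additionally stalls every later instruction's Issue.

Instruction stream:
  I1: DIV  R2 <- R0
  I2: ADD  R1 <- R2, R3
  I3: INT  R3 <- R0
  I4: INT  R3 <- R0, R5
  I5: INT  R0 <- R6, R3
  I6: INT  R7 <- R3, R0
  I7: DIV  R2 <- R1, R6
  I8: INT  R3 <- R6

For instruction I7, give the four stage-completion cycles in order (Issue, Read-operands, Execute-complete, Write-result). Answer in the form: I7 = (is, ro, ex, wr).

cycle 1: I1→DIV
cycle 2: I1 RO · I2→ADD
cycle 3: I3→INT
cycle 4: I3 RO
cycle 5: I3 EX
cycle 10: I1 EX
cycle 11: I1 WR R2
cycle 12: I2 RO
cycle 13: I3 WR R3
cycle 14: I2 EX · I4→INT
cycle 15: I2 WR R1 · I4 RO
cycle 16: I4 EX
cycle 17: I4 WR R3
cycle 18: I5→INT
cycle 19: I5 RO
cycle 20: I5 EX
cycle 21: I5 WR R0
cycle 22: I6→INT
cycle 23: I6 RO · I7→DIV
cycle 24: I6 EX · I7 RO
cycle 25: I6 WR R7
cycle 26: I8→INT
cycle 27: I8 RO
cycle 28: I8 EX
cycle 29: I8 WR R3
cycle 32: I7 EX
cycle 33: I7 WR R2

I7 = (23, 24, 32, 33)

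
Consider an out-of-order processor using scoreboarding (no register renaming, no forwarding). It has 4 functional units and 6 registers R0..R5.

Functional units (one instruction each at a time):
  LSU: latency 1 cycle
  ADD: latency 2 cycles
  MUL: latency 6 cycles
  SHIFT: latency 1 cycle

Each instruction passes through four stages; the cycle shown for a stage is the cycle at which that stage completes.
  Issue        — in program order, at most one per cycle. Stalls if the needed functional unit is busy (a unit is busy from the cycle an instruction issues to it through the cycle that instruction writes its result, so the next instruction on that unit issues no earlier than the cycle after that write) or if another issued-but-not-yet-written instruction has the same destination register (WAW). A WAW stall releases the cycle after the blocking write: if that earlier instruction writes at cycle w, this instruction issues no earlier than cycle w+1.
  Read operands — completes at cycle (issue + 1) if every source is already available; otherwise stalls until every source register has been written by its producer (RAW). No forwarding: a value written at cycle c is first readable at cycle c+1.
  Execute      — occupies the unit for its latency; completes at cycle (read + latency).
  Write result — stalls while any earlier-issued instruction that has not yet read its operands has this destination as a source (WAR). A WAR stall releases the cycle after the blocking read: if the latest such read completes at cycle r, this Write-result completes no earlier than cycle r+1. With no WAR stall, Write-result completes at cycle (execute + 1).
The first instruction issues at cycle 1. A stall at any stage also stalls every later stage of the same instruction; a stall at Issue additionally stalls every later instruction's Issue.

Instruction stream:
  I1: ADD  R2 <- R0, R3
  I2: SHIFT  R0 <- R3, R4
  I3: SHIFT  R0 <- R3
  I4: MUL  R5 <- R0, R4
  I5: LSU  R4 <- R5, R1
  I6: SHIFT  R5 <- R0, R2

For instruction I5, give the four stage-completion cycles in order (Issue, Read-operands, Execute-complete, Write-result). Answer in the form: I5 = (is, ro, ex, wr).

1) issue 1, read 2, done 4, write 5
2) issue 2, read 3, done 4, write 5
3) issue 6, read 7, done 8, write 9  <struct: SHIFT busy until I2 writes@5>
4) issue 7, read 10, done 16, write 17  <RAW R0: wait I3 write@9>
5) issue 8, read 18, done 19, write 20  <RAW R5: wait I4 write@17>
6) issue 18, read 19, done 20, write 21  <WAW R5: wait I4 write@17>

I5 = (8, 18, 19, 20)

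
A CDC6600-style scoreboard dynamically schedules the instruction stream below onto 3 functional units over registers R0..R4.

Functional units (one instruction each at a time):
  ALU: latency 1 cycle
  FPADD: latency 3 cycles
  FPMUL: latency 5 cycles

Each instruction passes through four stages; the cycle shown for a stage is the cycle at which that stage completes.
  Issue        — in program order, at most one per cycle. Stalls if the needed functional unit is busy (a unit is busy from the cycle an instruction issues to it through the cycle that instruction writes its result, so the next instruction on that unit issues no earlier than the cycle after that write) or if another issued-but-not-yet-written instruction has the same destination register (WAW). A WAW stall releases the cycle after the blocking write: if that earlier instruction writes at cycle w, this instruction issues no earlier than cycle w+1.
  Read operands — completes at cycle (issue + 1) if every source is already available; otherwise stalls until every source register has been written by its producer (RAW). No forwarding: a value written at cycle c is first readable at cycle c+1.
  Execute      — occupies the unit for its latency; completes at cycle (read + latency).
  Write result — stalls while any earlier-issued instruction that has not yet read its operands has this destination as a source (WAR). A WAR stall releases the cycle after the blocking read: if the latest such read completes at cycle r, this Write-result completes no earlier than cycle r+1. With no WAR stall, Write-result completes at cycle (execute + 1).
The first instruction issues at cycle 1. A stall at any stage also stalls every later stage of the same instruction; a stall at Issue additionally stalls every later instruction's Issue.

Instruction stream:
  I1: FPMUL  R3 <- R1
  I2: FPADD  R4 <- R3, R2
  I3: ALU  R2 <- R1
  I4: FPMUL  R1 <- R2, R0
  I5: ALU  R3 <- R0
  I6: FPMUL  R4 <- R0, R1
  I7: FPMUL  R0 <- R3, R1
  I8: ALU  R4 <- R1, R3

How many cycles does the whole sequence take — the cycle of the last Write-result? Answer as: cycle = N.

cycle = 33

1) issue 1, read 2, done 7, write 8
2) issue 2, read 9, done 12, write 13  <RAW R3: wait I1 write@8>
3) issue 3, read 4, done 5, write 10  <WAR R2: wait I2 read@9>
4) issue 9, read 11, done 16, write 17  <struct: FPMUL busy until I1 writes@8 / RAW R2: wait I3 write@10>
5) issue 11, read 12, done 13, write 14  <struct: ALU busy until I3 writes@10>
6) issue 18, read 19, done 24, write 25  <struct: FPMUL busy until I4 writes@17>
7) issue 26, read 27, done 32, write 33  <struct: FPMUL busy until I6 writes@25>
8) issue 27, read 28, done 29, write 30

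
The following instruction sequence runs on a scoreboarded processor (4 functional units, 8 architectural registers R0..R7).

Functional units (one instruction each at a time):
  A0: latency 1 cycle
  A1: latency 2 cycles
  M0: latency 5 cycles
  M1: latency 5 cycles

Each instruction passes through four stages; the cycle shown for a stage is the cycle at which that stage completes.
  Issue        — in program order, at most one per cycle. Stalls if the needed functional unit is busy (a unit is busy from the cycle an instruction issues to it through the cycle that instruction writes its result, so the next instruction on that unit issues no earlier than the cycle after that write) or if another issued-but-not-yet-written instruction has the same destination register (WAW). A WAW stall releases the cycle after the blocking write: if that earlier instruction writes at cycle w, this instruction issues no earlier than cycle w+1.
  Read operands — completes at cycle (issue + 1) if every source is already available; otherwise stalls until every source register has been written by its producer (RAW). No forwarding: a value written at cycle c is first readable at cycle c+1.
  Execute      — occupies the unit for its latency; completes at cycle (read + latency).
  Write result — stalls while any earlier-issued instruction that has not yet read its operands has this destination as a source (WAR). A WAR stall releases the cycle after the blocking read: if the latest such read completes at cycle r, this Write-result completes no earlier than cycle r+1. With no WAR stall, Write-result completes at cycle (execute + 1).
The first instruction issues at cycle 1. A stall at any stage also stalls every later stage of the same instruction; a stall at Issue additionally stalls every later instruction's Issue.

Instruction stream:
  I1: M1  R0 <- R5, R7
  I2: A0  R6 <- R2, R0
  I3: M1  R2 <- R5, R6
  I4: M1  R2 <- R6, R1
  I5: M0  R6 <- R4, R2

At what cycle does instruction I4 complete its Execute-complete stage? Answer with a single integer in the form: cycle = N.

cycle = 25

1) issue 1, read 2, done 7, write 8
2) issue 2, read 9, done 10, write 11  <RAW R0: wait I1 write@8>
3) issue 9, read 12, done 17, write 18  <struct: M1 busy until I1 writes@8 / RAW R6: wait I2 write@11>
4) issue 19, read 20, done 25, write 26  <struct: M1 busy until I3 writes@18>
5) issue 20, read 27, done 32, write 33  <RAW R2: wait I4 write@26>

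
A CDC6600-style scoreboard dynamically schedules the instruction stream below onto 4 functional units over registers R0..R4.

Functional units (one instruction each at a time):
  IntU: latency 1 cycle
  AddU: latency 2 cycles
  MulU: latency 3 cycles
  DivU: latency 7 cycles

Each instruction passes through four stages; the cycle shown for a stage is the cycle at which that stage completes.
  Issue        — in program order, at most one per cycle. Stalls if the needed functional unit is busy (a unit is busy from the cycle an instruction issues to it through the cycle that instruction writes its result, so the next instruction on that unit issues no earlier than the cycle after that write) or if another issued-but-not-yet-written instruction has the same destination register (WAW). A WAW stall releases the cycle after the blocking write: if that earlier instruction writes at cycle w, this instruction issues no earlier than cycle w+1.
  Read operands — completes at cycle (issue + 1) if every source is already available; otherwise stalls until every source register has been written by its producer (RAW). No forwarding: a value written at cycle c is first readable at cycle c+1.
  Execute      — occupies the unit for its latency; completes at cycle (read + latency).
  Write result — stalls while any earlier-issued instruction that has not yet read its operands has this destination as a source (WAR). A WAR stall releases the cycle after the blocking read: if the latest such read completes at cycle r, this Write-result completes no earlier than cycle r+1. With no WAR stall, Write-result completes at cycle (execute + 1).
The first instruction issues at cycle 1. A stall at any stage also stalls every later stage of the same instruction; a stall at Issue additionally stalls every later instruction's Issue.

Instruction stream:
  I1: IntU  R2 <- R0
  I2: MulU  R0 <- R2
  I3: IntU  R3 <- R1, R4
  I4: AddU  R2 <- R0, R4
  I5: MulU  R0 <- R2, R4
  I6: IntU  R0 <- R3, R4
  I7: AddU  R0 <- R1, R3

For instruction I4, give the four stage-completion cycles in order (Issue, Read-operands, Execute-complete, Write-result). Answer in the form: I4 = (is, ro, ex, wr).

cycle 1: I1 dispatched to IntU
cycle 2: I1 operands ready · I2 dispatched to MulU
cycle 3: I1 complete
cycle 4: R2←I1
cycle 5: I2 operands ready · I3 dispatched to IntU
cycle 6: I3 operands ready · I4 dispatched to AddU
cycle 7: I3 complete
cycle 8: I2 complete · R3←I3
cycle 9: R0←I2
cycle 10: I4 operands ready · I5 dispatched to MulU
cycle 12: I4 complete
cycle 13: R2←I4
cycle 14: I5 operands ready
cycle 17: I5 complete
cycle 18: R0←I5
cycle 19: I6 dispatched to IntU
cycle 20: I6 operands ready
cycle 21: I6 complete
cycle 22: R0←I6
cycle 23: I7 dispatched to AddU
cycle 24: I7 operands ready
cycle 26: I7 complete
cycle 27: R0←I7

I4 = (6, 10, 12, 13)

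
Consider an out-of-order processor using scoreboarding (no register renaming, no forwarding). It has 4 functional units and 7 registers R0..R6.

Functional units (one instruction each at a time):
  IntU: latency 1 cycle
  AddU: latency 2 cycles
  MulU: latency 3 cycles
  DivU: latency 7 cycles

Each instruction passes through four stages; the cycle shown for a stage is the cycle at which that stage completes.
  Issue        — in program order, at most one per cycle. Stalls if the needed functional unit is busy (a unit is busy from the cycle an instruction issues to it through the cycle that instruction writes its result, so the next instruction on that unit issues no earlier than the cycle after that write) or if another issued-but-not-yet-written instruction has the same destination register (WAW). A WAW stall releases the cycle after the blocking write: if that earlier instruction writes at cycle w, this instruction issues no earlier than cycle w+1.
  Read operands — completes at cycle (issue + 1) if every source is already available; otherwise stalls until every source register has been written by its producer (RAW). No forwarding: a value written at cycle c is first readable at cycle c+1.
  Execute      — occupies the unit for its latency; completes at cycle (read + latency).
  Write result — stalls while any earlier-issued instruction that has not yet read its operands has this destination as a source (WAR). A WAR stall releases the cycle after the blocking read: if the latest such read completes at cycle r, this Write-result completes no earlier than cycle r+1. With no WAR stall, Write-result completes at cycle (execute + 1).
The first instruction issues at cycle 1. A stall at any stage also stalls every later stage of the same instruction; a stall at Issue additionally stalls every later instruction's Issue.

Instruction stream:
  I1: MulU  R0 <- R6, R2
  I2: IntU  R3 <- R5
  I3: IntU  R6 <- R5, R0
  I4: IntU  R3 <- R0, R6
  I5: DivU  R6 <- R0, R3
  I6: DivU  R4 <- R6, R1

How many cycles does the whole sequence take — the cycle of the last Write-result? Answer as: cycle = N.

cycle = 32

I1: IS=1 RO=2 EX=5 WR=6
I2: IS=2 RO=3 EX=4 WR=5
I3: IS=6 RO=7 EX=8 WR=9  [struct: IntU busy until I2 writes@5]
I4: IS=10 RO=11 EX=12 WR=13  [struct: IntU busy until I3 writes@9]
I5: IS=11 RO=14 EX=21 WR=22  [RAW R3: wait I4 write@13]
I6: IS=23 RO=24 EX=31 WR=32  [struct: DivU busy until I5 writes@22]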